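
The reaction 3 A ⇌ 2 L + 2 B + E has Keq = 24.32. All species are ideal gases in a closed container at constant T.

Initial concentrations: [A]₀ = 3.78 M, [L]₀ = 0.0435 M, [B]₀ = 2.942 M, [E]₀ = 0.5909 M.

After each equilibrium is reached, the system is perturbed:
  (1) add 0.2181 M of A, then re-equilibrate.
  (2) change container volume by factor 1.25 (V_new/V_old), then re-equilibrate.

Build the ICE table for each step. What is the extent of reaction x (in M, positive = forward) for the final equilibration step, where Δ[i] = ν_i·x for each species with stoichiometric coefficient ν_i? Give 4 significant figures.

Q₀ = 1.7919e-04 vs Keq = 24.32 ⇒ Q<K, forward
Step 1:
                   A          L          B          E
  Initial       3.78     0.0435      2.942     0.5909
  Change      -2.345      1.563      1.563     0.7816
  Equil        1.435      1.607      4.505      1.372
  solve Keq expr → x = 0.7816; check Q = 24.32
Then add 0.2181 M of A.
Step 2:
                   A          L          B          E
  Initial      1.653      1.607      4.505      1.372
  Change     -0.1314    0.08757    0.08757    0.04378
  Equil        1.522      1.694      4.593      1.416
  solve Keq expr → x = 0.04378; check Q = 24.32
Then change container volume by factor 1.25 (V_new/V_old).
Step 3:
                   A          L          B          E
  Initial      1.218      1.355      3.674      1.133
  Change     -0.1066    0.07107    0.07107    0.03554
  Equil        1.111      1.426      3.745      1.169
  solve Keq expr → x = 0.03554; check Q = 24.32

x = 0.03554 M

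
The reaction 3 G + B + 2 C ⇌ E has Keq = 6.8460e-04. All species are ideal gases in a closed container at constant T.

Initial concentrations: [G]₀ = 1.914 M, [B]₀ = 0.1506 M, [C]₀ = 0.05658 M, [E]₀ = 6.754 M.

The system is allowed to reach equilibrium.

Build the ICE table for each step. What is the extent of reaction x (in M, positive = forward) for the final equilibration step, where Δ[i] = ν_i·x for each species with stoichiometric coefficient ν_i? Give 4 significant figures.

Q₀ = 1998 vs Keq = 6.8460e-04 ⇒ Q>K, reverse
Step 1:
                   G          B          C          E
  Initial      1.914     0.1506    0.05658      6.754
  Change       5.069       1.69      3.379      -1.69
  Equil        6.983       1.84      3.436      5.064
  solve Keq expr → x = -1.69; check Q = 6.8460e-04

x = -1.69 M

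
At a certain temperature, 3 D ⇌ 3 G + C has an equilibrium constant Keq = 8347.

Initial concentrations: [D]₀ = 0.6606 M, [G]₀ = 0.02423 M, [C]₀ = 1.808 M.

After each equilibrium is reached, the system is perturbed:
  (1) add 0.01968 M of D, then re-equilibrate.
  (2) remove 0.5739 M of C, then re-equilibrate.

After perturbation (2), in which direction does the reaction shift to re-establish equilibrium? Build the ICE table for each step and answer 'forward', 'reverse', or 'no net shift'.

Q₀ = 8.9216e-05 vs Keq = 8347 ⇒ Q<K, forward
Step 1:
                   D          G          C
  Initial     0.6606    0.02423      1.808
  Change     -0.6205     0.6205     0.2068
  Equil      0.04014     0.6447      2.015
  solve Keq expr → x = 0.2068; check Q = 8347
Then add 0.01968 M of D.
Step 2:
                   D          G          C
  Initial    0.05982     0.6447      2.015
  Change    -0.01849    0.01849   0.006162
  Equil      0.04133     0.6632      2.021
  solve Keq expr → x = 0.006162; check Q = 8347
Then remove 0.5739 M of C.
Step 3:
                   D          G          C
  Initial    0.04133     0.6632      1.447
  Change   -0.004114   0.004114   0.001371
  Equil      0.03722     0.6673      1.448
  solve Keq expr → x = 0.001371; check Q = 8347

Direction: forward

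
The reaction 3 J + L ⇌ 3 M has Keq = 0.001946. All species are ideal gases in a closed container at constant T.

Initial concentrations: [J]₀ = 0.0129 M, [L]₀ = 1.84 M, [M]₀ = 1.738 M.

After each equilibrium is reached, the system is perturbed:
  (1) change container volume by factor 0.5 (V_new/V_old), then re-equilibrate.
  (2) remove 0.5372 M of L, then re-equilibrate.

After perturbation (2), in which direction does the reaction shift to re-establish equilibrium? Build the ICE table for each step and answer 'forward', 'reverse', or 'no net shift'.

Direction: reverse

Q₀ = 1.3291e+06 vs Keq = 0.001946 ⇒ Q>K, reverse
Step 1:
                   J          L          M
  Initial     0.0129       1.84      1.738
  Change       1.489     0.4964     -1.489
  Equil        1.502      2.336     0.2488
  solve Keq expr → x = -0.4964; check Q = 0.001946
Then change container volume by factor 0.5 (V_new/V_old).
Step 2:
                   J          L          M
  Initial      3.004      4.673     0.4977
  Change     -0.1058   -0.03525     0.1058
  Equil        2.898      4.638     0.6034
  solve Keq expr → x = 0.03525; check Q = 0.001946
Then remove 0.5372 M of L.
Step 3:
                   J          L          M
  Initial      2.898        4.1     0.6034
  Change     0.01996   0.006653   -0.01996
  Equil        2.918      4.107     0.5835
  solve Keq expr → x = -0.006653; check Q = 0.001946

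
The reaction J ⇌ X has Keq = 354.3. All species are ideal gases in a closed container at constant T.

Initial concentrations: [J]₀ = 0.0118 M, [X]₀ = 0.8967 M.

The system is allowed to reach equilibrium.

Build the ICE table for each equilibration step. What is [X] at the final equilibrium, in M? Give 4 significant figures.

Q₀ = 75.99 vs Keq = 354.3 ⇒ Q<K, forward
Step 1:
                  J         X
  Initial    0.0118    0.8967
  Change  -0.009243  0.009243
  Equil    0.002557    0.9059
  solve Keq expr → x = 0.009243; check Q = 354.3

[X]_eq = 0.9059 M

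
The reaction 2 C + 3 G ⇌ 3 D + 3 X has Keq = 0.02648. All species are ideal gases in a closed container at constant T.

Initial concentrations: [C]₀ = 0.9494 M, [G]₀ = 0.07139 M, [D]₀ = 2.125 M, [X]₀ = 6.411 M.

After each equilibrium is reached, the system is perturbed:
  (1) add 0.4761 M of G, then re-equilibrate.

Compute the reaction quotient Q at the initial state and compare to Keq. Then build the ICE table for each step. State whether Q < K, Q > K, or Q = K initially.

Q₀ = 7.7098e+06; Q > K (proceeds reverse)

Q₀ = 7.7098e+06 vs Keq = 0.02648 ⇒ Q>K, reverse
Step 1:
                   C          G          D          X
  I           0.9494    0.07139      2.125      6.411
  C            1.269      1.903     -1.903     -1.903
  E            2.218      1.974      0.222      4.508
  solve Keq expr → x = -0.6343; check Q = 0.02648
Then add 0.4761 M of G.
Step 2:
                   C          G          D          X
  I            2.218       2.45      0.222      4.508
  C         -0.02912   -0.04368    0.04368    0.04368
  E            2.189      2.407     0.2657      4.552
  solve Keq expr → x = 0.01456; check Q = 0.02648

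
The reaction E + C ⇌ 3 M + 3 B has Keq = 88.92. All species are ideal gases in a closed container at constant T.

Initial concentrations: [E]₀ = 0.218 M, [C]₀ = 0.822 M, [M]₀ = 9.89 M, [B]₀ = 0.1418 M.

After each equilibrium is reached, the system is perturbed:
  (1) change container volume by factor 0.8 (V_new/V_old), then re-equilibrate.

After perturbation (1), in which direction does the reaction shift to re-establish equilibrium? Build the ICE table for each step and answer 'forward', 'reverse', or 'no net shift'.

Q₀ = 15.39 vs Keq = 88.92 ⇒ Q<K, forward
Step 1:
                  E         C         M         B
  I           0.218     0.822      9.89    0.1418
  C        -0.03146  -0.03146   0.09438   0.09438
  E          0.1865    0.7905     9.984    0.2362
  solve Keq expr → x = 0.03146; check Q = 88.92
Then change container volume by factor 0.8 (V_new/V_old).
Step 2:
                  E         C         M         B
  I          0.2332    0.9882     12.48    0.2952
  C         0.02212   0.02212  -0.06636  -0.06636
  E          0.2553      1.01     12.41    0.2289
  solve Keq expr → x = -0.02212; check Q = 88.92

Direction: reverse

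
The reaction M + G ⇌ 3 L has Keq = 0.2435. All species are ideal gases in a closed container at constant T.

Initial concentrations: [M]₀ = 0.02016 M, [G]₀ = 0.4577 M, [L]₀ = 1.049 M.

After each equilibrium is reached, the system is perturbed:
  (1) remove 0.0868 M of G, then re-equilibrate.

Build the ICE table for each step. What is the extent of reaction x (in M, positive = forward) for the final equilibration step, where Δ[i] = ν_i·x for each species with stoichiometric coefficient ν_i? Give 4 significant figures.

Q₀ = 125.1 vs Keq = 0.2435 ⇒ Q>K, reverse
Step 1:
                  M         G         L
  init      0.02016    0.4577     1.049
  Δ          0.2332    0.2332   -0.6997
  eq         0.2534    0.6909    0.3493
  solve Keq expr → x = -0.2332; check Q = 0.2435
Then remove 0.0868 M of G.
Step 2:
                  M         G         L
  init       0.2534    0.6041    0.3493
  Δ        0.004221  0.004221  -0.01266
  eq         0.2576    0.6083    0.3367
  solve Keq expr → x = -0.004221; check Q = 0.2435

x = -0.004221 M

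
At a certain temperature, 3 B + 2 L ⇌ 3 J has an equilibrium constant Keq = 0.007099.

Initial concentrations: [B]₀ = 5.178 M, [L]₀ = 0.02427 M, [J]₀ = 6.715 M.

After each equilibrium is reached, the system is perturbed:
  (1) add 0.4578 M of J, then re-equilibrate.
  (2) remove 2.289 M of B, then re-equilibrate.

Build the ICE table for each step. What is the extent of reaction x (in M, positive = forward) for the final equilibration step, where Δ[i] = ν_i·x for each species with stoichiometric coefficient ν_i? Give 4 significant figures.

Q₀ = 3703 vs Keq = 0.007099 ⇒ Q>K, reverse
Step 1:
                  B         L         J
  init        5.178   0.02427     6.715
  Δ           3.637     2.425    -3.637
  eq          8.815     2.449     3.078
  solve Keq expr → x = -1.212; check Q = 0.007099
Then add 0.4578 M of J.
Step 2:
                  B         L         J
  init        8.815     2.449     3.536
  Δ          0.2388    0.1592   -0.2388
  eq          9.054     2.608     3.297
  solve Keq expr → x = -0.07961; check Q = 0.007099
Then remove 2.289 M of B.
Step 3:
                  B         L         J
  init        6.765     2.608     3.297
  Δ           0.462     0.308    -0.462
  eq          7.227     2.916     2.835
  solve Keq expr → x = -0.154; check Q = 0.007099

x = -0.154 M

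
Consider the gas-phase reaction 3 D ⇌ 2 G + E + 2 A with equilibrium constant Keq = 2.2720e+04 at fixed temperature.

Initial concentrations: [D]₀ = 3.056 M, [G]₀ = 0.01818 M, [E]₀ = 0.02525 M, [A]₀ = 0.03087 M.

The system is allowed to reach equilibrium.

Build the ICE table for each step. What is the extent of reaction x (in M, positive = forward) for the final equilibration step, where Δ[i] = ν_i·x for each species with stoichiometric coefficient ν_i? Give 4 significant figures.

Q₀ = 2.7865e-10 vs Keq = 2.2720e+04 ⇒ Q<K, forward
Step 1:
                    D           G           E           A
  I             3.056     0.01818     0.02525     0.03087
  C            -2.966       1.978      0.9888       1.978
  E           0.08951       1.996       1.014       2.009
  solve Keq expr → x = 0.9888; check Q = 2.2720e+04

x = 0.9888 M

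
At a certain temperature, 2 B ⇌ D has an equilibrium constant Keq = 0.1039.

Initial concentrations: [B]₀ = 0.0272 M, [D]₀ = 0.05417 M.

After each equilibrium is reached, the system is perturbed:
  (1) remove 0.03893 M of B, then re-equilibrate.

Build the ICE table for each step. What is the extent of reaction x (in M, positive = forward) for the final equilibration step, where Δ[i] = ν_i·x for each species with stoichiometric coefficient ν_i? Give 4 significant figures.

x = -8.7559e-04 M

Q₀ = 73.22 vs Keq = 0.1039 ⇒ Q>K, reverse
Step 1:
                   B          D
  I           0.0272    0.05417
  C           0.1047   -0.05236
  E           0.1319   0.001808
  solve Keq expr → x = -0.05236; check Q = 0.1039
Then remove 0.03893 M of B.
Step 2:
                   B          D
  I          0.09299   0.001808
  C         0.001751 -8.7559e-04
  E          0.09474 9.3266e-04
  solve Keq expr → x = -8.7559e-04; check Q = 0.1039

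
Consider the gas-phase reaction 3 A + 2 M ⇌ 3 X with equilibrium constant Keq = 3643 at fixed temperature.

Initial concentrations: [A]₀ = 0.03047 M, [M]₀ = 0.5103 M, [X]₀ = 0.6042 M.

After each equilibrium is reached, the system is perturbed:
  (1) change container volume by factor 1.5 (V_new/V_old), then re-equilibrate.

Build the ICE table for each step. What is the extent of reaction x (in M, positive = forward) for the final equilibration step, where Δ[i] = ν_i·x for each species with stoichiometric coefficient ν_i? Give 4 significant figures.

Q₀ = 2.9942e+04 vs Keq = 3643 ⇒ Q>K, reverse
Step 1:
                   A          M          X
  init       0.03047     0.5103     0.6042
  Δ          0.02694    0.01796   -0.02694
  eq         0.05741     0.5283     0.5773
  solve Keq expr → x = -0.00898; check Q = 3643
Then change container volume by factor 1.5 (V_new/V_old).
Step 2:
                   A          M          X
  init       0.03827     0.3522     0.3848
  Δ         0.009974   0.006649  -0.009974
  eq         0.04825     0.3588     0.3749
  solve Keq expr → x = -0.003325; check Q = 3643

x = -0.003325 M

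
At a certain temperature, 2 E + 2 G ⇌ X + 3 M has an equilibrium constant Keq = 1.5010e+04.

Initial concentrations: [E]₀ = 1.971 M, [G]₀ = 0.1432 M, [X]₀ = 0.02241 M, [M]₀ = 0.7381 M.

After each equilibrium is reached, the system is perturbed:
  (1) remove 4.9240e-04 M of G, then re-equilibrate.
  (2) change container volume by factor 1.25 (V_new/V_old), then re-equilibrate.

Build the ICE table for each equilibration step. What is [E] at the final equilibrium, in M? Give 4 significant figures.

[E]_eq = 1.464 M

Q₀ = 0.1131 vs Keq = 1.5010e+04 ⇒ Q<K, forward
Step 1:
                    E           G           X           M
  init          1.971      0.1432     0.02241      0.7381
  Δ           -0.1419     -0.1419     0.07097      0.2129
  eq            1.829    0.001265     0.09338       0.951
  solve Keq expr → x = 0.07097; check Q = 1.5010e+04
Then remove 4.9240e-04 M of G.
Step 2:
                    E           G           X           M
  init          1.829  7.7226e-04     0.09338       0.951
  Δ        4.8895e-04  4.8895e-04 -2.4447e-04 -7.3342e-04
  eq             1.83    0.001261     0.09313      0.9503
  solve Keq expr → x = -2.4447e-04; check Q = 1.5010e+04
Then change container volume by factor 1.25 (V_new/V_old).
Step 3:
                    E           G           X           M
  init          1.464    0.001009     0.07451      0.7602
  Δ                 0           0           0           0
  eq            1.464    0.001009     0.07451      0.7602
  solve Keq expr → x = 0; check Q = 1.5010e+04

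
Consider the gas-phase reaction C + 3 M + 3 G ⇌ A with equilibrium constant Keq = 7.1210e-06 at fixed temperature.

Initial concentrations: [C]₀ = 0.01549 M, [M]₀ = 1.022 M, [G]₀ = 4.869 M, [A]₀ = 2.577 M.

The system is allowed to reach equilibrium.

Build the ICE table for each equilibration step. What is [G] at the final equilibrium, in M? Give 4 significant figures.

[G]_eq = 9.136 M

Q₀ = 1.35 vs Keq = 7.1210e-06 ⇒ Q>K, reverse
Step 1:
                  C         M         G         A
  Initial   0.01549     1.022     4.869     2.577
  Change      1.422     4.267     4.267    -1.422
  Equil       1.438     5.289     9.136     1.155
  solve Keq expr → x = -1.422; check Q = 7.1210e-06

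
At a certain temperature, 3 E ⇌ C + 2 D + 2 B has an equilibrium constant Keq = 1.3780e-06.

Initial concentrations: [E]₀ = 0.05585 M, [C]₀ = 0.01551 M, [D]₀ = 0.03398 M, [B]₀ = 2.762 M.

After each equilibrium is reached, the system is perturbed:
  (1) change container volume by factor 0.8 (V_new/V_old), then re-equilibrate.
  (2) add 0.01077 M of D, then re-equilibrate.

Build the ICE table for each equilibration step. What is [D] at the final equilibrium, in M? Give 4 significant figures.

[D]_eq = 0.01447 M

Q₀ = 0.7842 vs Keq = 1.3780e-06 ⇒ Q>K, reverse
Step 1:
                    E           C           D           B
  Initial     0.05585     0.01551     0.03398       2.762
  Change      0.04646    -0.01549    -0.03098    -0.03098
  Equil        0.1023  2.1930e-05    0.003004       2.731
  solve Keq expr → x = -0.01549; check Q = 1.3780e-06
Then change container volume by factor 0.8 (V_new/V_old).
Step 2:
                    E           C           D           B
  Initial      0.1279  2.7413e-05    0.003755       3.414
  Change   2.9023e-05 -9.6742e-06 -1.9348e-05 -1.9348e-05
  Equil        0.1279  1.7739e-05    0.003735       3.414
  solve Keq expr → x = -9.6742e-06; check Q = 1.3780e-06
Then add 0.01077 M of D.
Step 3:
                    E           C           D           B
  Initial      0.1279  1.7739e-05     0.01451       3.414
  Change   4.9667e-05 -1.6556e-05 -3.3111e-05 -3.3111e-05
  Equil         0.128  1.1832e-06     0.01447       3.414
  solve Keq expr → x = -1.6556e-05; check Q = 1.3780e-06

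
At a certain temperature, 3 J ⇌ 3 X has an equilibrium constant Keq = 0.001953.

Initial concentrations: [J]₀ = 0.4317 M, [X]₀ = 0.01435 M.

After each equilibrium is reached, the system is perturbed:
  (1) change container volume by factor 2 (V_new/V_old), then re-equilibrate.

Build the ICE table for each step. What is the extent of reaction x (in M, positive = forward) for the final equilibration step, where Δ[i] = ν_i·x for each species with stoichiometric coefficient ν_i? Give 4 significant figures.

x = 0 M

Q₀ = 3.6729e-05 vs Keq = 0.001953 ⇒ Q<K, forward
Step 1:
                  J         X
  I          0.4317   0.01435
  C        -0.03521   0.03521
  E          0.3965   0.04956
  solve Keq expr → x = 0.01174; check Q = 0.001953
Then change container volume by factor 2 (V_new/V_old).
Step 2:
                  J         X
  I          0.1982   0.02478
  C               0         0
  E          0.1982   0.02478
  solve Keq expr → x = 0; check Q = 0.001953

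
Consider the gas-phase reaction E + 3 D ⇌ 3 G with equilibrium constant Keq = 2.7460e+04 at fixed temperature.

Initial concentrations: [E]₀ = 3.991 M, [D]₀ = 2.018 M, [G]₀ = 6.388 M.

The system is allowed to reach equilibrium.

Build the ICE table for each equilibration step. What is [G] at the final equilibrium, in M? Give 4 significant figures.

[G]_eq = 8.224 M

Q₀ = 7.948 vs Keq = 2.7460e+04 ⇒ Q<K, forward
Step 1:
                  E         D         G
  init        3.991     2.018     6.388
  Δ         -0.6121    -1.836     1.836
  eq          3.379    0.1817     8.224
  solve Keq expr → x = 0.6121; check Q = 2.7460e+04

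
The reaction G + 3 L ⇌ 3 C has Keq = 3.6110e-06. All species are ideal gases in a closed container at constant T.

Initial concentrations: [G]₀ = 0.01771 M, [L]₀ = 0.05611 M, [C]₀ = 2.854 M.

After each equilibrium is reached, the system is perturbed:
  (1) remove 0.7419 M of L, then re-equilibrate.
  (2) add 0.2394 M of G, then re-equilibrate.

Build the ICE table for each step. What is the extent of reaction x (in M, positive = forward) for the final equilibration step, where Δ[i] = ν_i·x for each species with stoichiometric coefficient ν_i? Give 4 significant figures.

x = 8.1508e-04 M

Q₀ = 7.4306e+06 vs Keq = 3.6110e-06 ⇒ Q>K, reverse
Step 1:
                   G          L          C
  Initial    0.01771    0.05611      2.854
  Change      0.9369      2.811     -2.811
  Equil       0.9546      2.867    0.04331
  solve Keq expr → x = -0.9369; check Q = 3.6110e-06
Then remove 0.7419 M of L.
Step 2:
                   G          L          C
  Initial     0.9546      2.125    0.04331
  Change    0.003667      0.011     -0.011
  Equil       0.9583      2.136    0.03231
  solve Keq expr → x = -0.003667; check Q = 3.6110e-06
Then add 0.2394 M of G.
Step 3:
                   G          L          C
  Initial      1.198      2.136    0.03231
  Change  -8.1508e-04  -0.002445   0.002445
  Equil        1.197      2.133    0.03475
  solve Keq expr → x = 8.1508e-04; check Q = 3.6110e-06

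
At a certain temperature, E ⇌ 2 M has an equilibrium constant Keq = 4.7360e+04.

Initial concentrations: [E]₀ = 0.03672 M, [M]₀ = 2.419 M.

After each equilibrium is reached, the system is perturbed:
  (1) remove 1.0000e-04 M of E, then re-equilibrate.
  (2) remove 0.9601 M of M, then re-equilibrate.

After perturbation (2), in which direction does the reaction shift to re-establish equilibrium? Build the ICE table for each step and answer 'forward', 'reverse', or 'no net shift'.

Q₀ = 159.4 vs Keq = 4.7360e+04 ⇒ Q<K, forward
Step 1:
                   E          M
  init       0.03672      2.419
  Δ         -0.03659    0.07318
  eq      1.3114e-04      2.492
  solve Keq expr → x = 0.03659; check Q = 4.7360e+04
Then remove 1.0000e-04 M of E.
Step 2:
                   E          M
  init    3.1143e-05      2.492
  Δ       9.9979e-05 -1.9996e-04
  eq      1.3112e-04      2.492
  solve Keq expr → x = -9.9979e-05; check Q = 4.7360e+04
Then remove 0.9601 M of M.
Step 3:
                   E          M
  init    1.3112e-04      1.532
  Δ       -8.1563e-05 1.6313e-04
  eq      4.9560e-05      1.532
  solve Keq expr → x = 8.1563e-05; check Q = 4.7360e+04

Direction: forward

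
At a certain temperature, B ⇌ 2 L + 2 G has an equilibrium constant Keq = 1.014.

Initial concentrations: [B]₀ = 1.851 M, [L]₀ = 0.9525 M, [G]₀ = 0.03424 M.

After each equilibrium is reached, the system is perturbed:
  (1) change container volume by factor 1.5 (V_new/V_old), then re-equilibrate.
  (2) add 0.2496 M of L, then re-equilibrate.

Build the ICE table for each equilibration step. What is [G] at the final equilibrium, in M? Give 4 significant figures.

Q₀ = 5.7463e-04 vs Keq = 1.014 ⇒ Q<K, forward
Step 1:
                    B           L           G
  Initial       1.851      0.9525     0.03424
  Change      -0.3539      0.7078      0.7078
  Equil         1.497        1.66      0.7421
  solve Keq expr → x = 0.3539; check Q = 1.014
Then change container volume by factor 1.5 (V_new/V_old).
Step 2:
                    B           L           G
  Initial      0.9981       1.107      0.4947
  Change      -0.1101      0.2203      0.2203
  Equil        0.8879       1.327       0.715
  solve Keq expr → x = 0.1101; check Q = 1.014
Then add 0.2496 M of L.
Step 3:
                    B           L           G
  Initial      0.8879       1.577       0.715
  Change      0.03592    -0.07183    -0.07183
  Equil        0.9238       1.505      0.6431
  solve Keq expr → x = -0.03592; check Q = 1.014

[G]_eq = 0.6431 M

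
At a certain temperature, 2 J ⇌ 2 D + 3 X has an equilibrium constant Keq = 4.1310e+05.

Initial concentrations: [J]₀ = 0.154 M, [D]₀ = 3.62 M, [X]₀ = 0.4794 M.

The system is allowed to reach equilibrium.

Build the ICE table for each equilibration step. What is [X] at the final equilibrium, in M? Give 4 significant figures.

Q₀ = 60.88 vs Keq = 4.1310e+05 ⇒ Q<K, forward
Step 1:
                   J          D          X
  init         0.154       3.62     0.4794
  Δ          -0.1505     0.1505     0.2258
  eq        0.003474      3.771     0.7052
  solve Keq expr → x = 0.07526; check Q = 4.1310e+05

[X]_eq = 0.7052 M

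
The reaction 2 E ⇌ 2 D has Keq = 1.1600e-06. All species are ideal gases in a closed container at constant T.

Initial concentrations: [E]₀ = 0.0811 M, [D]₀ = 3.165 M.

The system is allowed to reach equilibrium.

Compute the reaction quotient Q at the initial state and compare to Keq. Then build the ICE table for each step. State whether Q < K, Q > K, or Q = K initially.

Q₀ = 1523; Q > K (proceeds reverse)

Q₀ = 1523 vs Keq = 1.1600e-06 ⇒ Q>K, reverse
Step 1:
                  E         D
  I          0.0811     3.165
  C           3.162    -3.162
  E           3.243  0.003492
  solve Keq expr → x = -1.581; check Q = 1.1600e-06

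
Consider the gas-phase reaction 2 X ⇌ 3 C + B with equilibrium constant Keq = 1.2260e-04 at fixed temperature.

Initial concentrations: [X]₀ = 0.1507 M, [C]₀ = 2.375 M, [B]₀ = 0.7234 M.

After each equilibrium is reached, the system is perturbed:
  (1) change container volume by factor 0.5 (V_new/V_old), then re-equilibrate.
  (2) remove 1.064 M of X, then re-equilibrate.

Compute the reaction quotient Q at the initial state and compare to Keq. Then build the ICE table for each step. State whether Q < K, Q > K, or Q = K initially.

Q₀ = 426.7; Q > K (proceeds reverse)

Q₀ = 426.7 vs Keq = 1.2260e-04 ⇒ Q>K, reverse
Step 1:
                    X           C           B
  Initial      0.1507       2.375      0.7234
  Change        1.412      -2.118     -0.7059
  Equil         1.562      0.2574     0.01754
  solve Keq expr → x = -0.7059; check Q = 1.2260e-04
Then change container volume by factor 0.5 (V_new/V_old).
Step 2:
                    X           C           B
  Initial       3.125      0.5149     0.03509
  Change      0.04318    -0.06477    -0.02159
  Equil         3.168      0.4501      0.0135
  solve Keq expr → x = -0.02159; check Q = 1.2260e-04
Then remove 1.064 M of X.
Step 3:
                    X           C           B
  Initial       2.104      0.4501      0.0135
  Change      0.01319    -0.01979   -0.006597
  Equil         2.117      0.4303    0.006898
  solve Keq expr → x = -0.006597; check Q = 1.2260e-04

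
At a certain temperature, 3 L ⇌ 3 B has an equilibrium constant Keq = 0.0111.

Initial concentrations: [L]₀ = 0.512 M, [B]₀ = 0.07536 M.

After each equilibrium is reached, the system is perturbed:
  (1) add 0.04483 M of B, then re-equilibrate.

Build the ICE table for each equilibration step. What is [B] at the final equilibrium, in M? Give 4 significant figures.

Q₀ = 0.003189 vs Keq = 0.0111 ⇒ Q<K, forward
Step 1:
                    L           B
  Initial       0.512     0.07536
  Change     -0.03177     0.03177
  Equil        0.4802      0.1071
  solve Keq expr → x = 0.01059; check Q = 0.0111
Then add 0.04483 M of B.
Step 2:
                    L           B
  Initial      0.4802       0.152
  Change      0.03665    -0.03665
  Equil        0.5169      0.1153
  solve Keq expr → x = -0.01222; check Q = 0.0111

[B]_eq = 0.1153 M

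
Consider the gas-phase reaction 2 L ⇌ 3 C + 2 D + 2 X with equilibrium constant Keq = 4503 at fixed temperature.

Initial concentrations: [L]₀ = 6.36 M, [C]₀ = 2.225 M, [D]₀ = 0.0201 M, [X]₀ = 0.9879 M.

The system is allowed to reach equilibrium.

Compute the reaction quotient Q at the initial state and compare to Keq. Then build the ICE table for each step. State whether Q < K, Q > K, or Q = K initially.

Q₀ = 1.0737e-04 vs Keq = 4503 ⇒ Q<K, forward
Step 1:
                  L         C         D         X
  init         6.36     2.225    0.0201    0.9879
  Δ          -3.059     4.588     3.059     3.059
  eq          3.301     6.813     3.079     4.047
  solve Keq expr → x = 1.529; check Q = 4503

Q₀ = 1.0737e-04; Q < K (proceeds forward)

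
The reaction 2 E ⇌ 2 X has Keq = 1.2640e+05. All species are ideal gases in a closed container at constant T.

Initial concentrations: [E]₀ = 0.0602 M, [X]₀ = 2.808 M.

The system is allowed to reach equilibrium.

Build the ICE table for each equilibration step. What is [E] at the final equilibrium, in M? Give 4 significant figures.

Q₀ = 2176 vs Keq = 1.2640e+05 ⇒ Q<K, forward
Step 1:
                  E         X
  I          0.0602     2.808
  C        -0.05216   0.05216
  E        0.008045      2.86
  solve Keq expr → x = 0.02608; check Q = 1.2640e+05

[E]_eq = 0.008045 M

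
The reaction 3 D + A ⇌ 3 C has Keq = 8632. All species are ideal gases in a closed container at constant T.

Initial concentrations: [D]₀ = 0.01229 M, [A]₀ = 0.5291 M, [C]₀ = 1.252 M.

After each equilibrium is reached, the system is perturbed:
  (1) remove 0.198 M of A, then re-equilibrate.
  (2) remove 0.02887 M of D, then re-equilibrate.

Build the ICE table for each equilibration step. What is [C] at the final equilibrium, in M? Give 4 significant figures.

[C]_eq = 1.156 M

Q₀ = 1.9981e+06 vs Keq = 8632 ⇒ Q>K, reverse
Step 1:
                   D          A          C
  I          0.01229     0.5291      1.252
  C          0.05876    0.01959   -0.05876
  E          0.07105     0.5487      1.193
  solve Keq expr → x = -0.01959; check Q = 8632
Then remove 0.198 M of A.
Step 2:
                   D          A          C
  I          0.07105     0.3507      1.193
  C          0.01044   0.003481   -0.01044
  E           0.0815     0.3542      1.183
  solve Keq expr → x = -0.003481; check Q = 8632
Then remove 0.02887 M of D.
Step 3:
                   D          A          C
  I          0.05263     0.3542      1.183
  C           0.0264   0.008801    -0.0264
  E          0.07903      0.363      1.156
  solve Keq expr → x = -0.008801; check Q = 8632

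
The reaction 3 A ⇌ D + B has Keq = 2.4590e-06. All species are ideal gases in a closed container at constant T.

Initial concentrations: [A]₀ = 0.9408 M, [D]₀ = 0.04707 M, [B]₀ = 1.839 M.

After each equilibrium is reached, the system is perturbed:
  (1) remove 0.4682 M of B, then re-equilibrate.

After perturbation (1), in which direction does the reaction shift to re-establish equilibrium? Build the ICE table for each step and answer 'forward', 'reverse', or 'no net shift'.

Direction: forward

Q₀ = 0.104 vs Keq = 2.4590e-06 ⇒ Q>K, reverse
Step 1:
                    A           D           B
  I            0.9408     0.04707       1.839
  C            0.1412    -0.04707    -0.04707
  E             1.082  1.7383e-06       1.792
  solve Keq expr → x = -0.04707; check Q = 2.4590e-06
Then remove 0.4682 M of B.
Step 2:
                    A           D           B
  I             1.082  1.7383e-06       1.324
  C       -1.8445e-06  6.1482e-07  6.1482e-07
  E             1.082  2.3531e-06       1.324
  solve Keq expr → x = 6.1482e-07; check Q = 2.4590e-06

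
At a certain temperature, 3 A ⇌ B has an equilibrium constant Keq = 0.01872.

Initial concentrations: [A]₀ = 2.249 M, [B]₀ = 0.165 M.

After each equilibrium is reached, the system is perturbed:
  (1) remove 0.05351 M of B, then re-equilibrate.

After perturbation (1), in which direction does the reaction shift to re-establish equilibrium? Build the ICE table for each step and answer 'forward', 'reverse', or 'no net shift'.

Q₀ = 0.0145 vs Keq = 0.01872 ⇒ Q<K, forward
Step 1:
                    A           B
  Initial       2.249       0.165
  Change     -0.07892     0.02631
  Equil          2.17      0.1913
  solve Keq expr → x = 0.02631; check Q = 0.01872
Then remove 0.05351 M of B.
Step 2:
                    A           B
  Initial        2.17      0.1378
  Change     -0.09118     0.03039
  Equil         2.079      0.1682
  solve Keq expr → x = 0.03039; check Q = 0.01872

Direction: forward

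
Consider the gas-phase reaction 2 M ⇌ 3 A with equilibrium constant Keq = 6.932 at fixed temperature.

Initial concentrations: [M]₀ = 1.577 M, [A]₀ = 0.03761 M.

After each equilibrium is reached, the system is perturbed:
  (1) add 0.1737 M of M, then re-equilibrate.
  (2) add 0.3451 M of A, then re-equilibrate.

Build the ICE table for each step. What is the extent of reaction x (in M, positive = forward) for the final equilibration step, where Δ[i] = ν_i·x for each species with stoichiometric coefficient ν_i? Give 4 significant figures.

Q₀ = 2.1392e-05 vs Keq = 6.932 ⇒ Q<K, forward
Step 1:
                    M           A
  Initial       1.577     0.03761
  Change      -0.9279       1.392
  Equil        0.6491       1.429
  solve Keq expr → x = 0.4639; check Q = 6.932
Then add 0.1737 M of M.
Step 2:
                    M           A
  Initial      0.8228       1.429
  Change     -0.08497      0.1275
  Equil        0.7378       1.557
  solve Keq expr → x = 0.04249; check Q = 6.932
Then add 0.3451 M of A.
Step 3:
                    M           A
  Initial      0.7378       1.902
  Change       0.1202     -0.1803
  Equil         0.858       1.722
  solve Keq expr → x = -0.0601; check Q = 6.932

x = -0.0601 M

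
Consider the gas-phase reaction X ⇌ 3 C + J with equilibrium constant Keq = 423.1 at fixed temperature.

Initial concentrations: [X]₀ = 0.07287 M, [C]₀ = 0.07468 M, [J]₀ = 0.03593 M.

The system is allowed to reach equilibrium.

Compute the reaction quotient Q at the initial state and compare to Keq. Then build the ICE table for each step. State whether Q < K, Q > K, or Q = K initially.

Q₀ = 2.0536e-04 vs Keq = 423.1 ⇒ Q<K, forward
Step 1:
                    X           C           J
  I           0.07287     0.07468     0.03593
  C          -0.07286      0.2186     0.07286
  E        6.4858e-06      0.2933      0.1088
  solve Keq expr → x = 0.07286; check Q = 423.1

Q₀ = 2.0536e-04; Q < K (proceeds forward)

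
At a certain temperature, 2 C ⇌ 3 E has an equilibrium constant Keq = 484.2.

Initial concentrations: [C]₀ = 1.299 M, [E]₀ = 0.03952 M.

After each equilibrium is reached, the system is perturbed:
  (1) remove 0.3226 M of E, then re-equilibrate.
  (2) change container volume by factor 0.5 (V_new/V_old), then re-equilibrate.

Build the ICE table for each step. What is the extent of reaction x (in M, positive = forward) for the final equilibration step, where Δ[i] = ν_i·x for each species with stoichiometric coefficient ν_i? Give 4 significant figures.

x = -0.03041 M

Q₀ = 3.6579e-05 vs Keq = 484.2 ⇒ Q<K, forward
Step 1:
                    C           E
  init          1.299     0.03952
  Δ            -1.187       1.781
  eq           0.1116       1.821
  solve Keq expr → x = 0.5937; check Q = 484.2
Then remove 0.3226 M of E.
Step 2:
                    C           E
  init         0.1116       1.498
  Δ          -0.02515     0.03772
  eq          0.08649       1.536
  solve Keq expr → x = 0.01257; check Q = 484.2
Then change container volume by factor 0.5 (V_new/V_old).
Step 3:
                    C           E
  init          0.173       3.071
  Δ           0.06083    -0.09124
  eq           0.2338        2.98
  solve Keq expr → x = -0.03041; check Q = 484.2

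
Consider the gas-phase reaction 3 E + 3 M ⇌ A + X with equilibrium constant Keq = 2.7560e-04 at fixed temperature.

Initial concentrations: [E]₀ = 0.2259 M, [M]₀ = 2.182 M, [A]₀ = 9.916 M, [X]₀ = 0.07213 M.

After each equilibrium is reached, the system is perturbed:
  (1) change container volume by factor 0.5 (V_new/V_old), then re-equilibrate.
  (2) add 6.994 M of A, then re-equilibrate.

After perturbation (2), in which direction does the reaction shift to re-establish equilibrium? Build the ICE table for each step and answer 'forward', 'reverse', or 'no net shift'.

Q₀ = 5.972 vs Keq = 2.7560e-04 ⇒ Q>K, reverse
Step 1:
                   E          M          A          X
  I           0.2259      2.182      9.916    0.07213
  C           0.2163     0.2163    -0.0721    -0.0721
  E           0.4422      2.398      9.844 3.3392e-05
  solve Keq expr → x = -0.0721; check Q = 2.7560e-04
Then change container volume by factor 0.5 (V_new/V_old).
Step 2:
                   E          M          A          X
  I           0.8844      4.797      19.69 6.6784e-05
  C        -0.002967  -0.002967 9.8903e-04 9.8903e-04
  E           0.8814      4.794      19.69   0.001056
  solve Keq expr → x = 9.8903e-04; check Q = 2.7560e-04
Then add 6.994 M of A.
Step 3:
                   E          M          A          X
  I           0.8814      4.794      26.68   0.001056
  C       8.2246e-04 8.2246e-04 -2.7415e-04 -2.7415e-04
  E           0.8822      4.794      26.68 7.8166e-04
  solve Keq expr → x = -2.7415e-04; check Q = 2.7560e-04

Direction: reverse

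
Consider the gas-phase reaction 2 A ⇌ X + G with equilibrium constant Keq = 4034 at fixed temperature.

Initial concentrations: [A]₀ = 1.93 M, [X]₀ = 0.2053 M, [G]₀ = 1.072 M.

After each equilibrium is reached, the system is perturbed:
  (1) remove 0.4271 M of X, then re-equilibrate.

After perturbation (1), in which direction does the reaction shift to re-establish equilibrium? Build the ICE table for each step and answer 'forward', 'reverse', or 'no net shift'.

Direction: forward

Q₀ = 0.05908 vs Keq = 4034 ⇒ Q<K, forward
Step 1:
                    A           X           G
  I              1.93      0.2053       1.072
  C            -1.906      0.9529      0.9529
  E           0.02411       1.158       2.025
  solve Keq expr → x = 0.9529; check Q = 4034
Then remove 0.4271 M of X.
Step 2:
                    A           X           G
  I           0.02411      0.7311       2.025
  C         -0.004911    0.002455    0.002455
  E            0.0192      0.7336       2.027
  solve Keq expr → x = 0.002455; check Q = 4034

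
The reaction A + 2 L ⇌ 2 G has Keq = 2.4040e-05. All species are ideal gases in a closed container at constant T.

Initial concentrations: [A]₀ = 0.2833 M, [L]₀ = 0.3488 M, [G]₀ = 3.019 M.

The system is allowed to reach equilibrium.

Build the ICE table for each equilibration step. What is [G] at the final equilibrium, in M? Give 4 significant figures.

Q₀ = 264.4 vs Keq = 2.4040e-05 ⇒ Q>K, reverse
Step 1:
                   A          L          G
  init        0.2833     0.3488      3.019
  Δ            1.499      2.997     -2.997
  eq           1.782      3.346     0.0219
  solve Keq expr → x = -1.499; check Q = 2.4040e-05

[G]_eq = 0.0219 M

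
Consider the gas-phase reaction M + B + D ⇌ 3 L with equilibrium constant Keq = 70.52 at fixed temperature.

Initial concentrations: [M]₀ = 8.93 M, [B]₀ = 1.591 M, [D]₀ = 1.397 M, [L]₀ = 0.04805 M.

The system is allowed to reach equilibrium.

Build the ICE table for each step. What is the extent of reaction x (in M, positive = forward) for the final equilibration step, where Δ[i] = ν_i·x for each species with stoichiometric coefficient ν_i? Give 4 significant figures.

x = 1.186 M

Q₀ = 5.5894e-06 vs Keq = 70.52 ⇒ Q<K, forward
Step 1:
                   M          B          D          L
  init          8.93      1.591      1.397    0.04805
  Δ           -1.186     -1.186     -1.186      3.557
  eq           7.744     0.4055     0.2115      3.605
  solve Keq expr → x = 1.186; check Q = 70.52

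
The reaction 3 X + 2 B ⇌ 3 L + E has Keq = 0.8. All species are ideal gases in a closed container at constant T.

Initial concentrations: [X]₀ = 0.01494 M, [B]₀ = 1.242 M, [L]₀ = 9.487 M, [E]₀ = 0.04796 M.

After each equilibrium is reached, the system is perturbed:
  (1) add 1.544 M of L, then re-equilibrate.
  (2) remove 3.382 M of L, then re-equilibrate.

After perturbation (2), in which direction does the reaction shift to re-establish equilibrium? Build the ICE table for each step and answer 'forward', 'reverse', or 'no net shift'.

Q₀ = 7.9611e+06 vs Keq = 0.8 ⇒ Q>K, reverse
Step 1:
                    X           B           L           E
  init        0.01494       1.242       9.487     0.04796
  Δ            0.1439     0.09591     -0.1439    -0.04795
  eq           0.1588       1.338       9.343  7.0308e-06
  solve Keq expr → x = -0.04795; check Q = 0.8
Then add 1.544 M of L.
Step 2:
                    X           B           L           E
  init         0.1588       1.338       10.89  7.0308e-06
  Δ        7.7593e-06  5.1729e-06 -7.7593e-06 -2.5864e-06
  eq           0.1588       1.338       10.89  4.4444e-06
  solve Keq expr → x = -2.5864e-06; check Q = 0.8
Then remove 3.382 M of L.
Step 3:
                    X           B           L           E
  init         0.1588       1.338       7.505  4.4444e-06
  Δ       -2.7345e-05 -1.8230e-05  2.7345e-05  9.1148e-06
  eq           0.1588       1.338       7.505  1.3559e-05
  solve Keq expr → x = 9.1148e-06; check Q = 0.8

Direction: forward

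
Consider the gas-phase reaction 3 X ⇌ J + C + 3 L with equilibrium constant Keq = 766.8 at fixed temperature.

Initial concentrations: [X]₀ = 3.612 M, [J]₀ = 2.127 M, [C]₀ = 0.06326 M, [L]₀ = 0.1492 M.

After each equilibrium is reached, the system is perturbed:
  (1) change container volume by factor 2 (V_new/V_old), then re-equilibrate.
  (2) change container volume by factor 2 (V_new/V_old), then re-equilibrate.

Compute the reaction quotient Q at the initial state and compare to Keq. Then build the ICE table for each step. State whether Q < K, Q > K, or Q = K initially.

Q₀ = 9.4833e-06 vs Keq = 766.8 ⇒ Q<K, forward
Step 1:
                  X         J         C         L
  init        3.612     2.127   0.06326    0.1492
  Δ           -3.08     1.027     1.027      3.08
  eq         0.5324     3.154      1.09     3.229
  solve Keq expr → x = 1.027; check Q = 766.8
Then change container volume by factor 2 (V_new/V_old).
Step 2:
                  X         J         C         L
  init       0.2662     1.577    0.5449     1.614
  Δ        -0.08551    0.0285    0.0285   0.08551
  eq         0.1807     1.605    0.5734       1.7
  solve Keq expr → x = 0.0285; check Q = 766.8
Then change container volume by factor 2 (V_new/V_old).
Step 3:
                  X         J         C         L
  init      0.09033    0.8026    0.2867      0.85
  Δ        -0.03045   0.01015   0.01015   0.03045
  eq        0.05988    0.8128    0.2969    0.8804
  solve Keq expr → x = 0.01015; check Q = 766.8

Q₀ = 9.4833e-06; Q < K (proceeds forward)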